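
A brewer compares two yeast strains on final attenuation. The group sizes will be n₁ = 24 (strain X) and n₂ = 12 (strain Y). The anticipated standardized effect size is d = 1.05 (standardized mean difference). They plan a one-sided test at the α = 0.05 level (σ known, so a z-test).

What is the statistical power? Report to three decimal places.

Noncentrality parameter: δ = d / √(1/n₁ + 1/n₂) = 1.05 / √(1/24 + 1/12) = 2.9698
Critical value for a one-sided test at α = 0.05: z_α = 1.645.
Power = Φ(δ − 1.645) = Φ(1.325) = 0.9074.

Power ≈ 0.907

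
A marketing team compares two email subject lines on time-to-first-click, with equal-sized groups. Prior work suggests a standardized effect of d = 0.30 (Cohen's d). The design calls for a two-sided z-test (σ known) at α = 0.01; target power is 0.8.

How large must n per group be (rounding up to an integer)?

n = 260 per group

Set Φ(δ − 2.576) = 0.8; then δ − 2.576 = Φ⁻¹(0.8) = 0.842, giving δ = 3.417.
(Ignoring the negligible lower-tail rejection probability gives the usual closed-form inversion.)
δ = d·√(n/2) ⇒ n = 2(δ/d)² = 2 × (3.417 / 0.30)² = 259.53.
Round up to the next whole unit.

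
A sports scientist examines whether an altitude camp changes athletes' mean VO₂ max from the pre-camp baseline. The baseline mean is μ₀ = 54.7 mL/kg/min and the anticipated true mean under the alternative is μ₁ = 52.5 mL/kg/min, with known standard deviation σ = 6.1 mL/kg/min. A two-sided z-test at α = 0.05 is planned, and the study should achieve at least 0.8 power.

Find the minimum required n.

n = 61

Standardized effect: d = |μ₁ − μ₀| / σ = |52.5 − 54.7| / 6.1 = 0.3607
For power 0.8 need Φ(δ − z_{0.025}) = 0.8, so δ = z_{0.025} + z_{0.20} = 1.960 + 0.842 = 2.802.
(The Φ(−δ − z_{α/2}) term is vanishingly small for δ > 0 and is dropped in the standard sample-size formula.)
δ = d·√n ⇒ n = (δ/d)² = (2.802 / 0.3607)² = 60.34.
Rounding up, n = 61.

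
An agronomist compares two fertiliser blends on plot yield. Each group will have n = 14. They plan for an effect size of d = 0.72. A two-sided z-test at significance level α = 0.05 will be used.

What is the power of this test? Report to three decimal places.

Power ≈ 0.478

Noncentrality parameter: δ = d·√(n/2) = 0.72 × √(14/2) = 1.9049
Two-sided α = 0.05 → critical value z_{0.025} = 1.960.
Power = Φ(δ − 1.960) + Φ(−δ − 1.960) = Φ(-0.055) + Φ(-3.865) = 0.4781 + 0.0001 = 0.4781.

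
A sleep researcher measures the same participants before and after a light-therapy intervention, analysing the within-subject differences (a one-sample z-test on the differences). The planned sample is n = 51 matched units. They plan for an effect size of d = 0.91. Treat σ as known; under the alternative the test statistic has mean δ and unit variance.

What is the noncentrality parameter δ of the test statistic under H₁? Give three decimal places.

δ ≈ 6.499

The noncentrality parameter scales effect size by the design's sample-size factor: δ = d·√n = 0.91 × √51 = 6.4987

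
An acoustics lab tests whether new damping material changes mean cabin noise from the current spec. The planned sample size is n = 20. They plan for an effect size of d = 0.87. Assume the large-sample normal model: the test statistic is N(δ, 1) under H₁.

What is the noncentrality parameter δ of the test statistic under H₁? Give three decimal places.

δ = d·√n = 0.87 × √20 = 3.8908

δ ≈ 3.891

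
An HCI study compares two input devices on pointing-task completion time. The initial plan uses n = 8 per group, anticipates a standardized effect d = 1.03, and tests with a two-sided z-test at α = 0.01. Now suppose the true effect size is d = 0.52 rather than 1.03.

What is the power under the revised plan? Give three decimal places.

With d = 0.52: δ = d·√(n/2) = 0.52 × √(8/2) = 1.0400. Critical value z_{0.005} = 2.576.
Revised power = Φ(δ − 2.576) + Φ(−δ − 2.576) = Φ(-1.536) + Φ(-3.616) = 0.0623 + 0.0001 = 0.0624.

Power ≈ 0.062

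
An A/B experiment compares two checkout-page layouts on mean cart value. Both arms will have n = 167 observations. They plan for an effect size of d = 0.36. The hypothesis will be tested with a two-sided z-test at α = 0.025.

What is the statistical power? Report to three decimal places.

Power ≈ 0.853

Noncentrality parameter: δ = d·√(n/2) = 0.36 × √(167/2) = 3.2896
Two-sided α = 0.025 → critical value z_{0.0125} = 2.241.
Power = Φ(δ − 2.241) + Φ(−δ − 2.241) = Φ(1.048) + Φ(-5.531) = 0.8527 + 0.0000 = 0.8527.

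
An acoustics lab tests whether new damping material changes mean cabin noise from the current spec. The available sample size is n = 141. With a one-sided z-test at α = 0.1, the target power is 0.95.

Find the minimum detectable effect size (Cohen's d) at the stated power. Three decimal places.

d ≈ 0.246

Need Φ(δ − 1.282) = 0.95, so δ = 1.282 + 1.645 = 2.926.
δ = d·√n ⇒ d = δ/√n = 2.926/√141 = 0.2464.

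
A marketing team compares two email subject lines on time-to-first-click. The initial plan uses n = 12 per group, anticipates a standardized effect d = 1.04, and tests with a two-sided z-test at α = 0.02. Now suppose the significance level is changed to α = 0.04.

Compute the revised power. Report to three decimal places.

δ = d·√(n/2) = 1.04 × √(12/2) = 2.5475 (unchanged). New critical value: z_{0.02} = 2.054.
Revised power = Φ(δ − 2.054) + Φ(−δ − 2.054) = Φ(0.494) + Φ(-4.601) = 0.6892 + 0.0000 = 0.6893.

Power ≈ 0.689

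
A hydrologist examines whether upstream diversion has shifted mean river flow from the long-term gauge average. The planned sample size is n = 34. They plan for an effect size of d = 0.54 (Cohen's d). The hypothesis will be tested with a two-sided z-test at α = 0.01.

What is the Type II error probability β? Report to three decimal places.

β ≈ 0.283

Noncentrality parameter: δ = d·√n = 0.54 × √34 = 3.1487
Two-sided α = 0.01 → critical value z_{0.005} = 2.576.
Power = Φ(δ − 2.576) + Φ(−δ − 2.576) = Φ(0.573) + Φ(-5.725) = 0.7166 + 0.0000 = 0.7166.
Type II error: β = 1 − power = 1 − 0.7166 = 0.2834.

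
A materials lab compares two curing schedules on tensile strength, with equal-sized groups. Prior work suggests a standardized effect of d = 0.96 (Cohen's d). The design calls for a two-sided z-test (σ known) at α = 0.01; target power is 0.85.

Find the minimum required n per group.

Set Φ(δ − 2.576) = 0.85; then δ − 2.576 = Φ⁻¹(0.85) = 1.036, giving δ = 3.612.
(The Φ(−δ − z_{α/2}) term is vanishingly small for δ > 0 and is dropped in the standard sample-size formula.)
δ = d·√(n/2) ⇒ n = 2(δ/d)² = 2 × (3.612 / 0.96)² = 28.32.
Rounding up, n = 29 per group.

n = 29 per group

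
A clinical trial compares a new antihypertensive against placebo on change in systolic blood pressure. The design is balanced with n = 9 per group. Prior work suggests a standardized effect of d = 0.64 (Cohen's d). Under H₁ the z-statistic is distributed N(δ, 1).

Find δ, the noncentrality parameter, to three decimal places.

The noncentrality parameter scales effect size by the design's sample-size factor: δ = d·√(n/2) = 0.64 × √(9/2) = 1.3576

δ ≈ 1.358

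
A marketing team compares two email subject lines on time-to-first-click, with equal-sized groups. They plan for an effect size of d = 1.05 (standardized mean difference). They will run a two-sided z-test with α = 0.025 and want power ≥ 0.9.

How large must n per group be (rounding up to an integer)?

Set Φ(δ − 2.241) = 0.9; then δ − 2.241 = Φ⁻¹(0.9) = 1.282, giving δ = 3.523.
(The Φ(−δ − z_{α/2}) term is vanishingly small for δ > 0 and is dropped in the standard sample-size formula.)
δ = d·√(n/2) ⇒ n = 2(δ/d)² = 2 × (3.523 / 1.05)² = 22.51.
Rounding up, n = 23 per group.

n = 23 per group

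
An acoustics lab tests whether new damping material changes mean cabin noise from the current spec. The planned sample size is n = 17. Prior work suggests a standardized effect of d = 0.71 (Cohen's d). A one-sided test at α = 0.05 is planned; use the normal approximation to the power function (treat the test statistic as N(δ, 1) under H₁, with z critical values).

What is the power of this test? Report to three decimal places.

Noncentrality parameter: δ = d·√n = 0.71 × √17 = 2.9274
One-sided α = 0.05 → critical value z_{0.05} = 1.645.
Power = P(Z > 1.645 − δ) = Φ(1.283) = 0.9002.

Power ≈ 0.900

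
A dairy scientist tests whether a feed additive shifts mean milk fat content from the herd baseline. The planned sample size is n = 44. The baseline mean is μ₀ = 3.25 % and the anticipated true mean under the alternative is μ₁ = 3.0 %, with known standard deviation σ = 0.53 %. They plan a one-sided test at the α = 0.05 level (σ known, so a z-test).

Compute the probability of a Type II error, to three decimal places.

Standardized effect: d = |μ₁ − μ₀| / σ = |3.0 − 3.25| / 0.53 = 0.4717
Noncentrality parameter: δ = d·√n = 0.4717 × √44 = 3.1289
One-sided α = 0.05 → critical value z_{0.05} = 1.645.
Power = P(Z > 1.645 − δ) = Φ(1.484) = 0.9311.
Type II error: β = 1 − power = 1 − 0.9311 = 0.0689.

β ≈ 0.069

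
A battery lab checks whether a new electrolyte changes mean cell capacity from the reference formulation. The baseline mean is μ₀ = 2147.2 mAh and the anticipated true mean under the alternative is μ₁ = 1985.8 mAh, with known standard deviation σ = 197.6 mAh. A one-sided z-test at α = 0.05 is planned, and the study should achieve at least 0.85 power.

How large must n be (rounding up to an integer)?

Standardized effect: d = |μ₁ − μ₀| / σ = |1985.8 − 2147.2| / 197.6 = 0.8168
Set Φ(δ − 1.645) = 0.85; then δ − 1.645 = Φ⁻¹(0.85) = 1.036, giving δ = 2.681.
δ = d·√n ⇒ n = (δ/d)² = (2.681 / 0.8168)² = 10.78.
Rounding up, n = 11.

n = 11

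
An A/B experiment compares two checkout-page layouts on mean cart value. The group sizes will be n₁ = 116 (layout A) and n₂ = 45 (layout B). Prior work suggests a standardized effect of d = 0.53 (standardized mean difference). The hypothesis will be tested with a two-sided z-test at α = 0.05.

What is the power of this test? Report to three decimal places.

Power ≈ 0.855

Noncentrality parameter: δ = d / √(1/n₁ + 1/n₂) = 0.53 / √(1/116 + 1/45) = 3.0179
Two-sided α = 0.05 → critical value z_{0.025} = 1.960.
Power = Φ(δ − 1.960) + Φ(−δ − 1.960) = Φ(1.058) + Φ(-4.978) = 0.8549 + 0.0000 = 0.8549.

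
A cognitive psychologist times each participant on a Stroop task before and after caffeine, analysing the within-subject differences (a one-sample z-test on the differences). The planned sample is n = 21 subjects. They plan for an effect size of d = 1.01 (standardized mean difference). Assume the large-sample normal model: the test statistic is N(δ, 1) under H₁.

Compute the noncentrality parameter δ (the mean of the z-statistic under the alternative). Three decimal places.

The noncentrality parameter scales effect size by the design's sample-size factor: δ = d·√n = 1.01 × √21 = 4.6284

δ ≈ 4.628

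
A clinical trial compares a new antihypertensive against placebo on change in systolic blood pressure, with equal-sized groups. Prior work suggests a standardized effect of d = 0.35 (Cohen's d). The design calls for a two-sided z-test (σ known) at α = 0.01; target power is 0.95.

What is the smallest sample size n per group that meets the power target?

Set Φ(δ − 2.576) = 0.95; then δ − 2.576 = Φ⁻¹(0.95) = 1.645, giving δ = 4.221.
(Ignoring the negligible lower-tail rejection probability gives the usual closed-form inversion.)
δ = d·√(n/2) ⇒ n = 2(δ/d)² = 2 × (4.221 / 0.35)² = 290.84.
Round up to the next whole unit.

n = 291 per group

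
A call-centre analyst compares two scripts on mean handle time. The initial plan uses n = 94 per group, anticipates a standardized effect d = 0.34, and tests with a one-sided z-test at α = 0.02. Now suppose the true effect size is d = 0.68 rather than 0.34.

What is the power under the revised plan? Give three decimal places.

With d = 0.68: δ = d·√(n/2) = 0.68 × √(94/2) = 4.6618. Critical value z_{0.02} = 2.054.
Revised power = P(Z > 2.054 − δ) = Φ(2.608) = 0.9954.

Power ≈ 0.995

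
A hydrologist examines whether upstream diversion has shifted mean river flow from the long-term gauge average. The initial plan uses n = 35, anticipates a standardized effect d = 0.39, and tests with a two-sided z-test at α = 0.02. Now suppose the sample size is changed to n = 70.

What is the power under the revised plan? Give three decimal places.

With n = 70: δ = d·√n = 0.39 × √70 = 3.2630. Critical value z_{0.01} = 2.326.
Revised power = Φ(δ − 2.326) + Φ(−δ − 2.326) = Φ(0.937) + Φ(-5.589) = 0.8255 + 0.0000 = 0.8255.

Power ≈ 0.826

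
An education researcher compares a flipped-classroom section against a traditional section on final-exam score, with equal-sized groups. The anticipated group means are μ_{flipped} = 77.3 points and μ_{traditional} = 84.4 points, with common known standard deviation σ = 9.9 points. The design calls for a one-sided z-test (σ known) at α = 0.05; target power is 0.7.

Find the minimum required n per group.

Standardized effect: d = |μ_{flipped} − μ_{traditional}| / σ = |77.3 − 84.4| / 9.9 = 0.7172
For power 0.7 need Φ(δ − z_{0.05}) = 0.7, so δ = z_{0.05} + z_{0.30} = 1.645 + 0.524 = 2.169.
δ = d·√(n/2) ⇒ n = 2(δ/d)² = 2 × (2.169 / 0.7172)² = 18.30.
Round up to the next whole unit.

n = 19 per group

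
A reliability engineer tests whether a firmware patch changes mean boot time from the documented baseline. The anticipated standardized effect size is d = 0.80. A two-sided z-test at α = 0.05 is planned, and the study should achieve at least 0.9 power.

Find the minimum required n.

n = 17

Set Φ(δ − 1.960) = 0.9; then δ − 1.960 = Φ⁻¹(0.9) = 1.282, giving δ = 3.242.
(For δ > 0 the lower-tail rejection region contributes negligibly to power, so the one-term inversion is standard.)
δ = d·√n ⇒ n = (δ/d)² = (3.242 / 0.80)² = 16.42.
Rounding up, n = 17.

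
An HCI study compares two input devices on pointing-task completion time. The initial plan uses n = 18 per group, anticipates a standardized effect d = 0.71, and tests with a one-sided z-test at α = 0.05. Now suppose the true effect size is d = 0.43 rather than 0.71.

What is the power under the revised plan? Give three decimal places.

Power ≈ 0.361

With d = 0.43: δ = d·√(n/2) = 0.43 × √(18/2) = 1.2900. Critical value z_{0.05} = 1.645.
Revised power = Φ(δ − 1.645) = Φ(-0.355) = 0.3613.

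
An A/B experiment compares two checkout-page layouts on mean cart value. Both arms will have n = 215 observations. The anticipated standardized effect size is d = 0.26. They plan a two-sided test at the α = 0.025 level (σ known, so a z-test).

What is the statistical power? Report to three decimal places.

Noncentrality parameter: δ = d·√(n/2) = 0.26 × √(215/2) = 2.6957
Two-sided α = 0.025 → critical value z_{0.0125} = 2.241.
Power = Φ(δ − 2.241) + Φ(−δ − 2.241) = Φ(0.454) + Φ(-4.937) = 0.6752 + 0.0000 = 0.6752.

Power ≈ 0.675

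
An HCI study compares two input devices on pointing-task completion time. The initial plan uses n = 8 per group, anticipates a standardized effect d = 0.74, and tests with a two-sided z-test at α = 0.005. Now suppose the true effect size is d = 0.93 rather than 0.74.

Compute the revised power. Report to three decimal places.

With d = 0.93: δ = d·√(n/2) = 0.93 × √(8/2) = 1.8600. Critical value z_{0.0025} = 2.807.
Revised power = Φ(δ − 2.807) + Φ(−δ − 2.807) = Φ(-0.947) + Φ(-4.667) = 0.1718 + 0.0000 = 0.1718.

Power ≈ 0.172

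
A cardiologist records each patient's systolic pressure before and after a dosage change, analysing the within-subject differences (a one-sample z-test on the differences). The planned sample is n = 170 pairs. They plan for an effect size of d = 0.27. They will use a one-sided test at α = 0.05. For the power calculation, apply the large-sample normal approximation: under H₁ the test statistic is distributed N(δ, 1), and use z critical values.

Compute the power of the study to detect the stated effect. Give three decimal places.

Power ≈ 0.970

Noncentrality parameter: δ = d·√n = 0.27 × √170 = 3.5204
Critical value for a one-sided test at α = 0.05: z_α = 1.645.
Power = P(Z > 1.645 − δ) = Φ(1.876) = 0.9696.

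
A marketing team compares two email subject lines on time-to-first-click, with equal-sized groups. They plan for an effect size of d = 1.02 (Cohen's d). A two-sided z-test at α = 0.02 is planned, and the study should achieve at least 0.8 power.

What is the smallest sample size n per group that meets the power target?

n = 20 per group

For power 0.8 need Φ(δ − z_{0.01}) = 0.8, so δ = z_{0.01} + z_{0.20} = 2.326 + 0.842 = 3.168.
(For δ > 0 the lower-tail rejection region contributes negligibly to power, so the one-term inversion is standard.)
δ = d·√(n/2) ⇒ n = 2(δ/d)² = 2 × (3.168 / 1.02)² = 19.29.
Round up to the next whole unit.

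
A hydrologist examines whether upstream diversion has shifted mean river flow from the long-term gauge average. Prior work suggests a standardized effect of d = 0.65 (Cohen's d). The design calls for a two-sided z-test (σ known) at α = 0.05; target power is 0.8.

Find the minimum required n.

For power 0.8 need Φ(δ − z_{0.025}) = 0.8, so δ = z_{0.025} + z_{0.20} = 1.960 + 0.842 = 2.802.
(For δ > 0 the lower-tail rejection region contributes negligibly to power, so the one-term inversion is standard.)
δ = d·√n ⇒ n = (δ/d)² = (2.802 / 0.65)² = 18.58.
Rounding up, n = 19.

n = 19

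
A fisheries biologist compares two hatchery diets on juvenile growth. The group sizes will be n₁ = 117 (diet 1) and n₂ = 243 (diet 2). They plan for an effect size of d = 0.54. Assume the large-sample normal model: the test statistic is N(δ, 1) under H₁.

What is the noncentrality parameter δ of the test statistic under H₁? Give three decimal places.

The noncentrality parameter scales effect size by the design's sample-size factor: δ = d / √(1/n₁ + 1/n₂) = 0.54 / √(1/117 + 1/243) = 4.7989

δ ≈ 4.799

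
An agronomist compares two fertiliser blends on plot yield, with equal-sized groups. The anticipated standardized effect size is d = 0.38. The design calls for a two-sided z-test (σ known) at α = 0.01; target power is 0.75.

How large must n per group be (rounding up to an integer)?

Set Φ(δ − 2.576) = 0.75; then δ − 2.576 = Φ⁻¹(0.75) = 0.674, giving δ = 3.250.
(For δ > 0 the lower-tail rejection region contributes negligibly to power, so the one-term inversion is standard.)
δ = d·√(n/2) ⇒ n = 2(δ/d)² = 2 × (3.250 / 0.38)² = 146.32.
Rounding up, n = 147 per group.

n = 147 per group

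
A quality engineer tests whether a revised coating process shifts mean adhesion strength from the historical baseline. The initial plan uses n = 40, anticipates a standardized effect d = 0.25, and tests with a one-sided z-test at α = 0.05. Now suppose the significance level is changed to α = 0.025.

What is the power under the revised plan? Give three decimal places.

Power ≈ 0.352

δ = d·√n = 0.25 × √40 = 1.5811 (unchanged). New critical value: z_{0.025} = 1.960.
Revised power = Φ(δ − 1.960) = Φ(-0.379) = 0.3524.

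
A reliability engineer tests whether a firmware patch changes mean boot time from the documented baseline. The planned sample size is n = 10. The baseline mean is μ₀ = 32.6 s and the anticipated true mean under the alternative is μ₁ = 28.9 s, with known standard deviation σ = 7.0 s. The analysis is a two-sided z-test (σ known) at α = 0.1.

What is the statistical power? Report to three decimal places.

Standardized effect: d = |μ₁ − μ₀| / σ = |28.9 − 32.6| / 7.0 = 0.5286
Noncentrality parameter: δ = d·√n = 0.5286 × √10 = 1.6715
Critical value for a two-sided test at α = 0.1: z_{α/2} = 1.645.
Power = Φ(δ − 1.645) + Φ(−δ − 1.645) = Φ(0.027) + Φ(-3.316) = 0.5106 + 0.0005 = 0.5111.

Power ≈ 0.511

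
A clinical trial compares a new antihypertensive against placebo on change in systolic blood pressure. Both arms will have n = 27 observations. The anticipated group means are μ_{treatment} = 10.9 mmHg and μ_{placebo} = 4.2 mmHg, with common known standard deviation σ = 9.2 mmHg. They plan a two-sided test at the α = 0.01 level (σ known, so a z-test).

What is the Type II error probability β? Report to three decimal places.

Standardized effect: d = |μ_{treatment} − μ_{placebo}| / σ = |10.9 − 4.2| / 9.2 = 0.7283
Noncentrality parameter: δ = d·√(n/2) = 0.7283 × √(27/2) = 2.6758
Critical value for a two-sided test at α = 0.01: z_{α/2} = 2.576.
Power = Φ(δ − 2.576) + Φ(−δ − 2.576) = Φ(0.100) + Φ(-5.252) = 0.5398 + 0.0000 = 0.5398.
Type II error: β = 1 − power = 1 − 0.5398 = 0.4602.

β ≈ 0.460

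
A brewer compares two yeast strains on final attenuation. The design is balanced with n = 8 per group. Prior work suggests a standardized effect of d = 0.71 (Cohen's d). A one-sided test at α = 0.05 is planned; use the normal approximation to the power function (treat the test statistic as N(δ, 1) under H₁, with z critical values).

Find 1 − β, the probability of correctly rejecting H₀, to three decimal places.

Power ≈ 0.411

Noncentrality parameter: δ = d·√(n/2) = 0.71 × √(8/2) = 1.4200
One-sided α = 0.05 → critical value z_{0.05} = 1.645.
Power = P(Z > 1.645 − δ) = Φ(-0.225) = 0.4110.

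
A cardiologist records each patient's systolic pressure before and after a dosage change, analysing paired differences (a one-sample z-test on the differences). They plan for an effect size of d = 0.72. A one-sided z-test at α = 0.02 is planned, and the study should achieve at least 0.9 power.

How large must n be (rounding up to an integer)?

For power 0.9 need Φ(δ − z_{0.02}) = 0.9, so δ = z_{0.02} + z_{0.10} = 2.054 + 1.282 = 3.335.
δ = d·√n ⇒ n = (δ/d)² = (3.335 / 0.72)² = 21.46.
Rounding up, n = 22.

n = 22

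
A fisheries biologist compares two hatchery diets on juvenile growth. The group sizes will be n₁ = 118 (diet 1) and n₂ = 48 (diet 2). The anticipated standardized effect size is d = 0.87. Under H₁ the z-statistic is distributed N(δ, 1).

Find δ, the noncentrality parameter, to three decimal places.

δ = d / √(1/n₁ + 1/n₂) = 0.87 / √(1/118 + 1/48) = 5.0819

δ ≈ 5.082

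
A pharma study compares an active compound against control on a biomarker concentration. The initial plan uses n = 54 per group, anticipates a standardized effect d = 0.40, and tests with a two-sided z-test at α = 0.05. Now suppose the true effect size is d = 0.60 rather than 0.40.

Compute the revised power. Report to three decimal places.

Power ≈ 0.877

With d = 0.60: δ = d·√(n/2) = 0.60 × √(54/2) = 3.1177. Critical value z_{0.025} = 1.960.
Revised power = Φ(δ − 1.960) + Φ(−δ − 1.960) = Φ(1.158) + Φ(-5.078) = 0.8765 + 0.0000 = 0.8765.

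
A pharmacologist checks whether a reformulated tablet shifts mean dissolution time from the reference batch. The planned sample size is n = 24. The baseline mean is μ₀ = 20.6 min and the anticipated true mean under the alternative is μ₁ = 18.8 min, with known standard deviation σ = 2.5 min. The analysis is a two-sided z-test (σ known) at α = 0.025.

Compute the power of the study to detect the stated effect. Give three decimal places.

Standardized effect: d = |μ₁ − μ₀| / σ = |18.8 − 20.6| / 2.5 = 0.7200
Noncentrality parameter: δ = d·√n = 0.7200 × √24 = 3.5273
Critical value for a two-sided test at α = 0.025: z_{α/2} = 2.241.
Power = Φ(δ − 2.241) + Φ(−δ − 2.241) = Φ(1.286) + Φ(-5.769) = 0.9008 + 0.0000 = 0.9008.

Power ≈ 0.901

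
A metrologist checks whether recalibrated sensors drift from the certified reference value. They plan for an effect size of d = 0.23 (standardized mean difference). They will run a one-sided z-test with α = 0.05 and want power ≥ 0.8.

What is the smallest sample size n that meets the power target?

Set Φ(δ − 1.645) = 0.8; then δ − 1.645 = Φ⁻¹(0.8) = 0.842, giving δ = 2.486.
δ = d·√n ⇒ n = (δ/d)² = (2.486 / 0.23)² = 116.87.
Round up to the next whole unit.

n = 117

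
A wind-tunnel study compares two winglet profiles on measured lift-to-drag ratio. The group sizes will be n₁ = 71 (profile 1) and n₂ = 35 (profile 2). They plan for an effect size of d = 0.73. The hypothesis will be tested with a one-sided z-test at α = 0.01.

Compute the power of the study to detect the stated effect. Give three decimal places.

Power ≈ 0.887

Noncentrality parameter: δ = d / √(1/n₁ + 1/n₂) = 0.73 / √(1/71 + 1/35) = 3.5345
One-sided α = 0.01 → critical value z_{0.01} = 2.326.
Power = P(Z > 2.326 − δ) = Φ(1.208) = 0.8865.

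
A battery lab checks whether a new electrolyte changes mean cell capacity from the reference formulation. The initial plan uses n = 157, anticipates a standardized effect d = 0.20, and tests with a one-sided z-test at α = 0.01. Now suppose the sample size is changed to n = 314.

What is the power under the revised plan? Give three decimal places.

With n = 314: δ = d·√n = 0.20 × √314 = 3.5440. Critical value z_{0.01} = 2.326.
Revised power = Φ(δ − 2.326) = Φ(1.218) = 0.8883.

Power ≈ 0.888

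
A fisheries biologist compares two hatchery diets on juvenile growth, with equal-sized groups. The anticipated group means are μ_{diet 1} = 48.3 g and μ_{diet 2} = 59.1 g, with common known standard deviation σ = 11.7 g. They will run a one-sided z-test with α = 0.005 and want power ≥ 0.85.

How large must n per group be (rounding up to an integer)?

n = 31 per group

Standardized effect: d = |μ_{diet 1} − μ_{diet 2}| / σ = |48.3 − 59.1| / 11.7 = 0.9231
For power 0.85 need Φ(δ − z_{0.005}) = 0.85, so δ = z_{0.005} + z_{0.15} = 2.576 + 1.036 = 3.612.
δ = d·√(n/2) ⇒ n = 2(δ/d)² = 2 × (3.612 / 0.9231)² = 30.63.
Rounding up, n = 31 per group.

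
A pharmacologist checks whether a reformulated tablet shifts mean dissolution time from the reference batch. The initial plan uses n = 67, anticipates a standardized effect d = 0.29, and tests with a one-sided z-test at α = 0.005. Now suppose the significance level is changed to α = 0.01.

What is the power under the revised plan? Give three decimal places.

δ = d·√n = 0.29 × √67 = 2.3738 (unchanged). New critical value: z_{0.01} = 2.326.
Revised power = Φ(δ − 2.326) = Φ(0.047) = 0.5189.

Power ≈ 0.519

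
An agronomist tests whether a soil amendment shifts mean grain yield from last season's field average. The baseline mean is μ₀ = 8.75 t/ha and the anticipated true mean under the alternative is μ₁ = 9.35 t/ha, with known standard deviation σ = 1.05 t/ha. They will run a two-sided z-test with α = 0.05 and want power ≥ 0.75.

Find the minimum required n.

n = 22

Standardized effect: d = |μ₁ − μ₀| / σ = |9.35 − 8.75| / 1.05 = 0.5714
For power 0.75 need Φ(δ − z_{0.025}) = 0.75, so δ = z_{0.025} + z_{0.25} = 1.960 + 0.674 = 2.634.
(Ignoring the negligible lower-tail rejection probability gives the usual closed-form inversion.)
δ = d·√n ⇒ n = (δ/d)² = (2.634 / 0.5714)² = 21.25.
Round up to the next whole unit.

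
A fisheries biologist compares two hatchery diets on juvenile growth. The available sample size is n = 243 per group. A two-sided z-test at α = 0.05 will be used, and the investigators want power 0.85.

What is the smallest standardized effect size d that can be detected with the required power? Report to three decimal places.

d ≈ 0.272

Need Φ(δ − 1.960) = 0.85, so δ = 1.960 + 1.036 = 2.996.
(Lower-tail contribution to power is negligible for δ > 0.)
δ = d·√(n/2) ⇒ d = δ/√(n/2) = 2.996/√(243/2) = 0.2718.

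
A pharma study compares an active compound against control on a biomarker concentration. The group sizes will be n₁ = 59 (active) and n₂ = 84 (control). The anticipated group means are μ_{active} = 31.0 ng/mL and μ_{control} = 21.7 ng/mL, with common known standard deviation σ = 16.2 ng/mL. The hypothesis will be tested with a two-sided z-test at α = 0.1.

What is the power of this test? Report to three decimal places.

Standardized effect: d = |μ_{active} − μ_{control}| / σ = |31.0 − 21.7| / 16.2 = 0.5741
Noncentrality parameter: δ = d / √(1/n₁ + 1/n₂) = 0.5741 / √(1/59 + 1/84) = 3.3796
Two-sided α = 0.1 → critical value z_{0.05} = 1.645.
Power = Φ(δ − 1.645) + Φ(−δ − 1.645) = Φ(1.735) + Φ(-5.024) = 0.9586 + 0.0000 = 0.9586.

Power ≈ 0.959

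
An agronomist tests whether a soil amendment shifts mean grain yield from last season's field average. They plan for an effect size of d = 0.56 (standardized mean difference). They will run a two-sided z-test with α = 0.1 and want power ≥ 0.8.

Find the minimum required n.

n = 20

Set Φ(δ − 1.645) = 0.8; then δ − 1.645 = Φ⁻¹(0.8) = 0.842, giving δ = 2.486.
(Ignoring the negligible lower-tail rejection probability gives the usual closed-form inversion.)
δ = d·√n ⇒ n = (δ/d)² = (2.486 / 0.56)² = 19.71.
Round up to the next whole unit.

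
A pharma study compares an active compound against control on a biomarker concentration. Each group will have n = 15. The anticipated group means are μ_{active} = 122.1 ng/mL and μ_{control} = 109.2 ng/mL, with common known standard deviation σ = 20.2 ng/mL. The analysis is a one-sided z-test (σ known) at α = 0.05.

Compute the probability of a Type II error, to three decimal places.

β ≈ 0.459

Standardized effect: d = |μ_{active} − μ_{control}| / σ = |122.1 − 109.2| / 20.2 = 0.6386
Noncentrality parameter: δ = d·√(n/2) = 0.6386 × √(15/2) = 1.7489
One-sided α = 0.05 → critical value z_{0.05} = 1.645.
Power = Φ(δ − 1.645) = Φ(0.104) = 0.5414.
Type II error: β = 1 − power = 1 − 0.5414 = 0.4586.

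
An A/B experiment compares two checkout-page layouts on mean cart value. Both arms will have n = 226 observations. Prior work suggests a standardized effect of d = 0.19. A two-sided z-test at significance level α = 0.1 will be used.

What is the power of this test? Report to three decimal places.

Noncentrality parameter: δ = d·√(n/2) = 0.19 × √(226/2) = 2.0197
Critical value for a two-sided test at α = 0.1: z_{α/2} = 1.645.
Power = Φ(δ − 1.645) + Φ(−δ − 1.645) = Φ(0.375) + Φ(-3.665) = 0.6461 + 0.0001 = 0.6462.

Power ≈ 0.646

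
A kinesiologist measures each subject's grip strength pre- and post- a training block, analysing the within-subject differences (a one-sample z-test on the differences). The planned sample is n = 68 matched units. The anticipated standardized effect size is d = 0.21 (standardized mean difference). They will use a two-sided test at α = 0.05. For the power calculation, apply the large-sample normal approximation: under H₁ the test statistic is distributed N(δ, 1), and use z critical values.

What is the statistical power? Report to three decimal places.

Noncentrality parameter: δ = d·√n = 0.21 × √68 = 1.7317
Critical value for a two-sided test at α = 0.05: z_{α/2} = 1.960.
Power = Φ(δ − 1.960) + Φ(−δ − 1.960) = Φ(-0.228) + Φ(-3.692) = 0.4097 + 0.0001 = 0.4098.

Power ≈ 0.410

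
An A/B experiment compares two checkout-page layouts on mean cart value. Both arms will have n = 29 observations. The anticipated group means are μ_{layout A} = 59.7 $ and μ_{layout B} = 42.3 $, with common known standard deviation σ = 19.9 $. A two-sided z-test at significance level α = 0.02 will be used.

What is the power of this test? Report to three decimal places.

Standardized effect: d = |μ_{layout A} − μ_{layout B}| / σ = |59.7 − 42.3| / 19.9 = 0.8744
Noncentrality parameter: δ = d·√(n/2) = 0.8744 × √(29/2) = 3.3295
Two-sided α = 0.02 → critical value z_{0.01} = 2.326.
Power = Φ(δ − 2.326) + Φ(−δ − 2.326) = Φ(1.003) + Φ(-5.656) = 0.8421 + 0.0000 = 0.8421.

Power ≈ 0.842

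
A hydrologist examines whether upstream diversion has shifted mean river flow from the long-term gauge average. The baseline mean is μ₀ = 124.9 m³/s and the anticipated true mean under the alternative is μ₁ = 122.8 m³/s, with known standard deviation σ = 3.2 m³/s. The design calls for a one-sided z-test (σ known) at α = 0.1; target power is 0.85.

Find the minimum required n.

n = 13

Standardized effect: d = |μ₁ − μ₀| / σ = |122.8 − 124.9| / 3.2 = 0.6562
For power 0.85 need Φ(δ − z_{0.1}) = 0.85, so δ = z_{0.1} + z_{0.15} = 1.282 + 1.036 = 2.318.
δ = d·√n ⇒ n = (δ/d)² = (2.318 / 0.6562)² = 12.48.
Rounding up, n = 13.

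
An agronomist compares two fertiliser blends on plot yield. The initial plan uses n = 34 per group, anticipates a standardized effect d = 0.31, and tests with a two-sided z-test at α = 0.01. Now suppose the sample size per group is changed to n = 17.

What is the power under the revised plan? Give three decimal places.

Power ≈ 0.048

With n = 17 per group: δ = d·√(n/2) = 0.31 × √(17/2) = 0.9038. Critical value z_{0.005} = 2.576.
Revised power = Φ(δ − 2.576) + Φ(−δ − 2.576) = Φ(-1.672) + Φ(-3.480) = 0.0473 + 0.0003 = 0.0475.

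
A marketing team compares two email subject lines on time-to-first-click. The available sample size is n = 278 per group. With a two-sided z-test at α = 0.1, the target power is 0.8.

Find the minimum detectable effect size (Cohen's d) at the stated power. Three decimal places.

Need Φ(δ − 1.645) = 0.8, so δ = 1.645 + 0.842 = 2.486.
(The second rejection-region term Φ(−δ − z_{α/2}) is negligible and dropped.)
δ = d·√(n/2) ⇒ d = δ/√(n/2) = 2.486/√(278/2) = 0.2109.

d ≈ 0.211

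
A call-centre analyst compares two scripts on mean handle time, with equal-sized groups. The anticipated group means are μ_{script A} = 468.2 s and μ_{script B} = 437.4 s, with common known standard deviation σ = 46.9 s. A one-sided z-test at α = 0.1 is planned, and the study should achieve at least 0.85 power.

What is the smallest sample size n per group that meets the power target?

Standardized effect: d = |μ_{script A} − μ_{script B}| / σ = |468.2 − 437.4| / 46.9 = 0.6567
For power 0.85 need Φ(δ − z_{0.1}) = 0.85, so δ = z_{0.1} + z_{0.15} = 1.282 + 1.036 = 2.318.
δ = d·√(n/2) ⇒ n = 2(δ/d)² = 2 × (2.318 / 0.6567)² = 24.92.
Rounding up, n = 25 per group.

n = 25 per group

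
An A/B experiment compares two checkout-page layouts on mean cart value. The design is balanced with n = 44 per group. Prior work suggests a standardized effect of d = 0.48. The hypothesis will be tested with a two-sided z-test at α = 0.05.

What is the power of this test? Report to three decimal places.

Noncentrality parameter: δ = d·√(n/2) = 0.48 × √(44/2) = 2.2514
Two-sided α = 0.05 → critical value z_{0.025} = 1.960.
Power = Φ(δ − 1.960) + Φ(−δ − 1.960) = Φ(0.291) + Φ(-4.211) = 0.6146 + 0.0000 = 0.6147.

Power ≈ 0.615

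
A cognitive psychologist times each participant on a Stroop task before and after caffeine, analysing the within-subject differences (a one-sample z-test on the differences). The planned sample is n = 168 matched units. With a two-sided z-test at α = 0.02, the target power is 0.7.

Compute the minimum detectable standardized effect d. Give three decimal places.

Need Φ(δ − 2.326) = 0.7, so δ = 2.326 + 0.524 = 2.851.
(Lower-tail contribution to power is negligible for δ > 0.)
δ = d·√n ⇒ d = δ/√n = 2.851/√168 = 0.2199.

d ≈ 0.220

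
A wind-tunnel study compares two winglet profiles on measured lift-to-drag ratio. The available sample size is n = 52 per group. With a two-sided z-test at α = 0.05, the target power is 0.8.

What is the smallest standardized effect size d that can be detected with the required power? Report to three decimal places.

d ≈ 0.549

Need Φ(δ − 1.960) = 0.8, so δ = 1.960 + 0.842 = 2.802.
(Lower-tail contribution to power is negligible for δ > 0.)
δ = d·√(n/2) ⇒ d = δ/√(n/2) = 2.802/√(52/2) = 0.5494.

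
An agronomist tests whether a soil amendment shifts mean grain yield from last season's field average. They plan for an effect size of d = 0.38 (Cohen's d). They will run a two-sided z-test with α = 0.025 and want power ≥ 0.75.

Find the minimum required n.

n = 59

For power 0.75 need Φ(δ − z_{0.0125}) = 0.75, so δ = z_{0.0125} + z_{0.25} = 2.241 + 0.674 = 2.916.
(The Φ(−δ − z_{α/2}) term is vanishingly small for δ > 0 and is dropped in the standard sample-size formula.)
δ = d·√n ⇒ n = (δ/d)² = (2.916 / 0.38)² = 58.88.
Round up to the next whole unit.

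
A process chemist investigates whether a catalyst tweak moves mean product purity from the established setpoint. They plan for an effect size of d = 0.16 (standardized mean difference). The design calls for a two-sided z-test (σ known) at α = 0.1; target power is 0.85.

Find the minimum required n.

n = 281

Set Φ(δ − 1.645) = 0.85; then δ − 1.645 = Φ⁻¹(0.85) = 1.036, giving δ = 2.681.
(Ignoring the negligible lower-tail rejection probability gives the usual closed-form inversion.)
δ = d·√n ⇒ n = (δ/d)² = (2.681 / 0.16)² = 280.83.
Rounding up, n = 281.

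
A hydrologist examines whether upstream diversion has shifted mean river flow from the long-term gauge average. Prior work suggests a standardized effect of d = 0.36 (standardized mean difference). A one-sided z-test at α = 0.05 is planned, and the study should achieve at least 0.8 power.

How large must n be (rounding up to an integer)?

n = 48

For power 0.8 need Φ(δ − z_{0.05}) = 0.8, so δ = z_{0.05} + z_{0.20} = 1.645 + 0.842 = 2.486.
δ = d·√n ⇒ n = (δ/d)² = (2.486 / 0.36)² = 47.70.
Rounding up, n = 48.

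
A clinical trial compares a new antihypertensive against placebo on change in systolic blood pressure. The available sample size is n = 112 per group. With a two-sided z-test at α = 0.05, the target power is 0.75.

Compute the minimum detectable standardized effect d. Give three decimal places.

Required noncentrality: δ = z_{0.025} + z_{0.25} = 1.960 + 0.674 = 2.634.
(The second rejection-region term Φ(−δ − z_{α/2}) is negligible and dropped.)
δ = d·√(n/2) ⇒ d = δ/√(n/2) = 2.634/√(112/2) = 0.3520.

d ≈ 0.352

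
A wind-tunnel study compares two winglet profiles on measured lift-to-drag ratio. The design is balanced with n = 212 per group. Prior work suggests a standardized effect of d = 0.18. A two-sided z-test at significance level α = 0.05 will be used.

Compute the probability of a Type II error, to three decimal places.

Noncentrality parameter: λ = d·√(n/2) = 0.18 × √(212/2) = 1.8532
Two-sided α = 0.05 → critical value z_{0.025} = 1.960.
Power = Φ(λ − 1.960) + Φ(−λ − 1.960) = Φ(-0.107) + Φ(-3.813) = 0.4575 + 0.0001 = 0.4576.
Type II error: β = 1 − power = 1 − 0.4576 = 0.5424.

β ≈ 0.542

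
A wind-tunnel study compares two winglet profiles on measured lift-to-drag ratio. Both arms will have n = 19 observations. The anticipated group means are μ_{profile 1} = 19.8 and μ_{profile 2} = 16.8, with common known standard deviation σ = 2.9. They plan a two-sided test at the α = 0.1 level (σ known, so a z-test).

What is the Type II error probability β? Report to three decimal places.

β ≈ 0.061

Standardized effect: d = |μ_{profile 1} − μ_{profile 2}| / σ = |19.8 − 16.8| / 2.9 = 1.0345
Noncentrality parameter: δ = d·√(n/2) = 1.0345 × √(19/2) = 3.1885
Two-sided α = 0.1 → critical value z_{0.05} = 1.645.
Power = Φ(δ − 1.645) + Φ(−δ − 1.645) = Φ(1.544) + Φ(-4.833) = 0.9387 + 0.0000 = 0.9387.
Type II error: β = 1 − power = 1 − 0.9387 = 0.0613.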